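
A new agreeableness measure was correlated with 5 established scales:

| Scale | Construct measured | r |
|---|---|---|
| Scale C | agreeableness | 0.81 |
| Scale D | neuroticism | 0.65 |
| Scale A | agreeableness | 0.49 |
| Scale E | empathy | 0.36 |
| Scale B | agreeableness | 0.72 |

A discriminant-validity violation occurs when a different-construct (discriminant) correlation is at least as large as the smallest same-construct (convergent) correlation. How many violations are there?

1

Convergent (same construct = agreeableness): Scale C, Scale A, Scale B.
Smallest convergent = 0.49. Discriminant values: 0.65, 0.36; count ≥ 0.49 → 1.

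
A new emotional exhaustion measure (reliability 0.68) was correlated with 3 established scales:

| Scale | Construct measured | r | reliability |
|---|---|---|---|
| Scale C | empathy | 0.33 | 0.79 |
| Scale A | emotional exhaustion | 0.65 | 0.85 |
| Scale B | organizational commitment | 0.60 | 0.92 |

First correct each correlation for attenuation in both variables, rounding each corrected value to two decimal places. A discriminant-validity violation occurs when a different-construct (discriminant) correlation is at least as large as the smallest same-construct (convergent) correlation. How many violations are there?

Disattenuated r (r / √(r_scale · r_new)):
  Scale C (disc): 0.33 / √(0.79·0.68) = 0.45
  Scale A (conv): 0.65 / √(0.85·0.68) = 0.85
  Scale B (disc): 0.60 / √(0.92·0.68) = 0.76
Smallest convergent = 0.85. Discriminant values: 0.45, 0.76; count ≥ 0.85 → 0.

0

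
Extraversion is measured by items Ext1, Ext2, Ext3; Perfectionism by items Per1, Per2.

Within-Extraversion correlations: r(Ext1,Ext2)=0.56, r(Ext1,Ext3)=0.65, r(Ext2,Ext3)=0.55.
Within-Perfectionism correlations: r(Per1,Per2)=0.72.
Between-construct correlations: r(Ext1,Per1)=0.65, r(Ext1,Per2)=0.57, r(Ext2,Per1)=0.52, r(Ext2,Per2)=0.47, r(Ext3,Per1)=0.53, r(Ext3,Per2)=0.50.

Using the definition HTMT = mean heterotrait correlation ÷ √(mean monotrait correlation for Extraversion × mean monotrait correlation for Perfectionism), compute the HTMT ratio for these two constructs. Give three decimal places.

0.831

Mean heterotrait r = 3.24/6 = 0.5400.
Mean within-Ext = 1.76/3 = 0.5867; mean within-Per = 0.72/1 = 0.7200.
Geometric mean = √(0.5867 × 0.7200) = 0.6499.
HTMT = 0.5400 / 0.6499 = 0.831.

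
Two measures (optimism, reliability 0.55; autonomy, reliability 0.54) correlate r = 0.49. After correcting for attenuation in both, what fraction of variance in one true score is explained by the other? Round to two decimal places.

0.81

Disattenuated r = 0.49 / √(0.55 × 0.54) = 0.49 / 0.5450 = 0.8991.
Shared true-score variance = 0.8991² = 0.8084 ≈ 0.81.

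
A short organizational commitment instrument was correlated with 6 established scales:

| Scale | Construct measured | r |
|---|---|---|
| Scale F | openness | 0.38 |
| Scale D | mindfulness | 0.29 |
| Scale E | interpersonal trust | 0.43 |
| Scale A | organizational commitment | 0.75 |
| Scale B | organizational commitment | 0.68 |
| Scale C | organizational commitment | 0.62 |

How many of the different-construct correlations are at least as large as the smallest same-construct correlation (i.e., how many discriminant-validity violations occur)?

0

Convergent (same construct = organizational commitment): Scale A, Scale B, Scale C.
Smallest convergent = 0.62. Discriminant values: 0.38, 0.29, 0.43; count ≥ 0.62 → 0.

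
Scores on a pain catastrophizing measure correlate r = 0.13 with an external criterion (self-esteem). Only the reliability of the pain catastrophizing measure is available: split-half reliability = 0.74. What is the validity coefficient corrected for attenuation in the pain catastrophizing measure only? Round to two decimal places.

Single correction: r_c = r_obs / √r_xx = 0.13 / √0.74 = 0.13 / 0.8602 ≈ 0.15.

0.15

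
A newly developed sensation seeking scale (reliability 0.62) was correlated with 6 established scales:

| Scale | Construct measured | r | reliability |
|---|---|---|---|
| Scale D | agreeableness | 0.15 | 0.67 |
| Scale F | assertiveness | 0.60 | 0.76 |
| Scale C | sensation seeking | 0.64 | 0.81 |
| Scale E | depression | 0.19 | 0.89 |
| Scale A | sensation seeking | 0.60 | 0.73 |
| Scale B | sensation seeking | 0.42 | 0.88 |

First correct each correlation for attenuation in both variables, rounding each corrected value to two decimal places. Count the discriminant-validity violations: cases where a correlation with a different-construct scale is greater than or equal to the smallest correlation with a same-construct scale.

Disattenuated r (r / √(r_scale · r_new)):
  Scale D (disc): 0.15 / √(0.67·0.62) = 0.23
  Scale F (disc): 0.60 / √(0.76·0.62) = 0.87
  Scale C (conv): 0.64 / √(0.81·0.62) = 0.90
  Scale E (disc): 0.19 / √(0.89·0.62) = 0.26
  Scale A (conv): 0.60 / √(0.73·0.62) = 0.89
  Scale B (conv): 0.42 / √(0.88·0.62) = 0.57
Smallest convergent = 0.57. Discriminant values: 0.23, 0.87, 0.26; count ≥ 0.57 → 1.

1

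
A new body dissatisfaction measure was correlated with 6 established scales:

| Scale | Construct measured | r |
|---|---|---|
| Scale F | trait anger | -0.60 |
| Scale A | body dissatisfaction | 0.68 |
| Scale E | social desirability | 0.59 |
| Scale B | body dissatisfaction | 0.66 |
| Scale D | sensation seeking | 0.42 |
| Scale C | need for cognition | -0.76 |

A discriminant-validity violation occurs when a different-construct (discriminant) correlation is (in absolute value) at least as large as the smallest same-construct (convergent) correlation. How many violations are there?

1

Convergent (same construct = body dissatisfaction): Scale A, Scale B.
Smallest convergent = 0.66. Discriminant |r|: 0.60, 0.59, 0.42, 0.76; count ≥ 0.66 → 1.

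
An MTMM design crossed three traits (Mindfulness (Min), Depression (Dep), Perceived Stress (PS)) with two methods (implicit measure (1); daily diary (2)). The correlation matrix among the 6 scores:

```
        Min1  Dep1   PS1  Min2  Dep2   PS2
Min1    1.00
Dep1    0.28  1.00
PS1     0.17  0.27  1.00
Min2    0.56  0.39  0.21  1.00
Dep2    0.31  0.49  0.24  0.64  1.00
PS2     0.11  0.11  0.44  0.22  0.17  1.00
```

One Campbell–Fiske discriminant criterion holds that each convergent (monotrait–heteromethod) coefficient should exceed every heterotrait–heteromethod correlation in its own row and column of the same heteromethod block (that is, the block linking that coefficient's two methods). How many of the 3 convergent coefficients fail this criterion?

0

Convergent coefficients and their comparison sets:
Min (methods 1·2): 0.56 vs {0.31, 0.39, 0.11, 0.21} → pass.
Dep (methods 1·2): 0.49 vs {0.39, 0.31, 0.11, 0.24} → pass.
PS (methods 1·2): 0.44 vs {0.21, 0.11, 0.24, 0.11} → pass.
0 of 3 fail.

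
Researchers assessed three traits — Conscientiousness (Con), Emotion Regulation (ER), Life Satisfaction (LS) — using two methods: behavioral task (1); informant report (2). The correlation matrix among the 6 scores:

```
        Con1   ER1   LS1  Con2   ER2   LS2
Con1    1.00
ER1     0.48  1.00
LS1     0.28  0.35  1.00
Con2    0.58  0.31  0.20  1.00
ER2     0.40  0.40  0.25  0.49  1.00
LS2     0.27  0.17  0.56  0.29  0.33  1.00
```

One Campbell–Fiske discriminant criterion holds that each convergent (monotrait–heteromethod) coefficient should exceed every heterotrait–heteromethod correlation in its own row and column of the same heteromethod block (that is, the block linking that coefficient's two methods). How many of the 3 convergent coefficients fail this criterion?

Convergent coefficients and their comparison sets:
Con (methods 1·2): 0.58 vs {0.40, 0.31, 0.27, 0.20} → pass.
ER (methods 1·2): 0.40 vs {0.31, 0.40, 0.17, 0.25} → fail.
LS (methods 1·2): 0.56 vs {0.20, 0.27, 0.25, 0.17} → pass.
1 of 3 fail.

1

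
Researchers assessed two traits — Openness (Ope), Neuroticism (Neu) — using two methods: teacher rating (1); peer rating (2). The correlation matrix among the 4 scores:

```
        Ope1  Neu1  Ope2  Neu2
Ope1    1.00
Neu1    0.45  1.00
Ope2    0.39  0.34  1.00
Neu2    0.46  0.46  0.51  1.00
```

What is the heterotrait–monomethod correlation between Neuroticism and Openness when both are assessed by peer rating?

Different traits, same method: r(Neu2, Ope2) = 0.51.

0.51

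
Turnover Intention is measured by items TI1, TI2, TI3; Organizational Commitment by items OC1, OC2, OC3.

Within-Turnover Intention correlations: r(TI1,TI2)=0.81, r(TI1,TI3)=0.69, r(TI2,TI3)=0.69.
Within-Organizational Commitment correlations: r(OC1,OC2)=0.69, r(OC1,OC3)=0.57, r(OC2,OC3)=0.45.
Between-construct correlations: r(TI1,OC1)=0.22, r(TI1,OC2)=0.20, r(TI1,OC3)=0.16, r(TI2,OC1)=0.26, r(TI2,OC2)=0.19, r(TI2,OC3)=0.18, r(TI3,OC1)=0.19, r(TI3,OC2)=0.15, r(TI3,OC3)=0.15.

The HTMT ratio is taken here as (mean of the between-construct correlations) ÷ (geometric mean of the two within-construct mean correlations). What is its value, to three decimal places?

Between-construct mean = 1.70/9 = 0.1889.
Mean within-TI = 2.19/3 = 0.7300; mean within-OC = 1.71/3 = 0.5700.
Geometric mean = √(0.7300 × 0.5700) = 0.6451.
HTMT = 0.1889 / 0.6451 = 0.293.

0.293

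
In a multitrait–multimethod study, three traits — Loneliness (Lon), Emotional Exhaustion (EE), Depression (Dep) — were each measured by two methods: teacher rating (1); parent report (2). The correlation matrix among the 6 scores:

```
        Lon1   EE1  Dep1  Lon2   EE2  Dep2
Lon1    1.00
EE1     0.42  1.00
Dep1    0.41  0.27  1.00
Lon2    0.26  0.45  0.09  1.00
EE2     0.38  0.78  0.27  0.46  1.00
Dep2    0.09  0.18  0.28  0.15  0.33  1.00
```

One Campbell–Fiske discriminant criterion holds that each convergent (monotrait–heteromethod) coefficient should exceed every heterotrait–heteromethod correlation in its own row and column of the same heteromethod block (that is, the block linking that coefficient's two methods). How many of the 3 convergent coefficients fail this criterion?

Checking each validity diagonal entry against its comparison values:
Lon (methods 1·2): 0.26 vs {0.38, 0.45, 0.09, 0.09} → fail.
EE (methods 1·2): 0.78 vs {0.45, 0.38, 0.18, 0.27} → pass.
Dep (methods 1·2): 0.28 vs {0.09, 0.09, 0.27, 0.18} → pass.
1 of 3 fail.

1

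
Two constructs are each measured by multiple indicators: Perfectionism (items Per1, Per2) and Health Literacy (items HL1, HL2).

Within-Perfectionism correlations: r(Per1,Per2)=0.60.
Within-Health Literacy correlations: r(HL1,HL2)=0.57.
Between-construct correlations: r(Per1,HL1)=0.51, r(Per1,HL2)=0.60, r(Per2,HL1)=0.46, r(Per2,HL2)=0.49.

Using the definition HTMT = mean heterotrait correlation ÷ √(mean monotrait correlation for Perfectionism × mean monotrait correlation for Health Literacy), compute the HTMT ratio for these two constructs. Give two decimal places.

Mean heterotrait r = 2.06/4 = 0.5150.
Mean within-Per = 0.60/1 = 0.6000; mean within-HL = 0.57/1 = 0.5700.
Geometric mean = √(0.6000 × 0.5700) = 0.5848.
HTMT = 0.5150 / 0.5848 = 0.88.

0.88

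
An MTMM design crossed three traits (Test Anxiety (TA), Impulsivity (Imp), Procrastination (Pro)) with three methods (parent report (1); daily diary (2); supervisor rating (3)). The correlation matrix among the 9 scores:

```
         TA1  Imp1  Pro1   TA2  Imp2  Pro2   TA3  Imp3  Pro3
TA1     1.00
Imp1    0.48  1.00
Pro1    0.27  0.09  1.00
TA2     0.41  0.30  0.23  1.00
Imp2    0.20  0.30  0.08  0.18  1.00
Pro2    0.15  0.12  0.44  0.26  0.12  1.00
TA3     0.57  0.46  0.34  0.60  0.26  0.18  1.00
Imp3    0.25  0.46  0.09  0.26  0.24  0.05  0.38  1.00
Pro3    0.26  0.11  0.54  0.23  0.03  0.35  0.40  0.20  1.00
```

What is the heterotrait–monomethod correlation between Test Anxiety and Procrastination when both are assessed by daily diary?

Different traits, same method: r(TA2, Pro2) = 0.26.

0.26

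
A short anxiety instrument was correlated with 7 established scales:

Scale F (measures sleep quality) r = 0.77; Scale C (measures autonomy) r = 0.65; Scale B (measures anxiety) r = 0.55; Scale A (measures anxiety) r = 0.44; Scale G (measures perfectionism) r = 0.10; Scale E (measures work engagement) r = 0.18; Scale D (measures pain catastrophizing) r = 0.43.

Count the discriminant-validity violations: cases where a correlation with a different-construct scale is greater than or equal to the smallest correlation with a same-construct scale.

Convergent (same construct = anxiety): Scale B, Scale A.
Smallest convergent = 0.44. Discriminant values: 0.77, 0.65, 0.10, 0.18, 0.43; count ≥ 0.44 → 2.

2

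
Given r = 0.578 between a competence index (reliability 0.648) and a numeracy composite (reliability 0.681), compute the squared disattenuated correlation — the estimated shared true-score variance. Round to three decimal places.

Disattenuated r = 0.578 / √(0.648 × 0.681) = 0.578 / 0.6643 = 0.8701.
Shared true-score variance = 0.8701² = 0.7571 ≈ 0.757.

0.757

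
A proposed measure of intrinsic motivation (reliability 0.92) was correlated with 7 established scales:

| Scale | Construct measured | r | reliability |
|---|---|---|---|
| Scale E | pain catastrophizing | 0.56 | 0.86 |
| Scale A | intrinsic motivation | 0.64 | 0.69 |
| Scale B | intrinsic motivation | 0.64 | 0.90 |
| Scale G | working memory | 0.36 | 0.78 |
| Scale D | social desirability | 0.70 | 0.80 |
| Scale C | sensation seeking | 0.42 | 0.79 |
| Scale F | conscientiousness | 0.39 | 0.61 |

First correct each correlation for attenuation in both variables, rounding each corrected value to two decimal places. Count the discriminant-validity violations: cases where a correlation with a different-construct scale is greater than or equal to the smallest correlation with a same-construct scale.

Disattenuated r (r / √(r_scale · r_new)):
  Scale E (disc): 0.56 / √(0.86·0.92) = 0.63
  Scale A (conv): 0.64 / √(0.69·0.92) = 0.80
  Scale B (conv): 0.64 / √(0.90·0.92) = 0.70
  Scale G (disc): 0.36 / √(0.78·0.92) = 0.42
  Scale D (disc): 0.70 / √(0.80·0.92) = 0.82
  Scale C (disc): 0.42 / √(0.79·0.92) = 0.49
  Scale F (disc): 0.39 / √(0.61·0.92) = 0.52
Smallest convergent = 0.70. Discriminant values: 0.63, 0.42, 0.82, 0.49, 0.52; count ≥ 0.70 → 1.

1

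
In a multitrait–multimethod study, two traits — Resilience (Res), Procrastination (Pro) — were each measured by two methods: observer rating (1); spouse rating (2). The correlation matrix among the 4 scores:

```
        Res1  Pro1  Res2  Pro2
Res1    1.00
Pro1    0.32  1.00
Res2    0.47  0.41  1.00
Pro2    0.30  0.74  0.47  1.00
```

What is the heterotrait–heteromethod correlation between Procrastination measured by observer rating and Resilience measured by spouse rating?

Different traits and methods: r(Pro1, Res2) = 0.41.

0.41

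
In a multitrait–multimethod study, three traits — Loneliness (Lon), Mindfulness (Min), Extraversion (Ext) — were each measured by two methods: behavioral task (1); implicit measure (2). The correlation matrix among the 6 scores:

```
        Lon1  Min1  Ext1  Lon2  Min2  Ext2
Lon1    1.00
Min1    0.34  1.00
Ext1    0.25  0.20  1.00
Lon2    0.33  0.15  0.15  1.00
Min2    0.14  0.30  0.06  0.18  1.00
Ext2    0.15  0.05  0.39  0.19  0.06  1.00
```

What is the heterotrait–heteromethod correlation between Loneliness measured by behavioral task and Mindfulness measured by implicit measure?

0.14

Different traits and methods: r(Lon1, Min2) = 0.14.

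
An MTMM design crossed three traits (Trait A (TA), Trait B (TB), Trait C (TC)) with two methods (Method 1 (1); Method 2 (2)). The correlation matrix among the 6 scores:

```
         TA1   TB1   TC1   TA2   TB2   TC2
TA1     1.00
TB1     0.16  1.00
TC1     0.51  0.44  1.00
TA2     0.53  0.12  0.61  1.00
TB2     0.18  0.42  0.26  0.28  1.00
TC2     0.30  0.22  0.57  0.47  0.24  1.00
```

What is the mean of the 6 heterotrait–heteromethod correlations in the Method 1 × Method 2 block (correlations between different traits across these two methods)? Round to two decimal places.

0.28

HTHM values (method 1 × method 2): 0.18, 0.30, 0.12, 0.22, 0.61, 0.26; mean = 1.69/6 = 0.28.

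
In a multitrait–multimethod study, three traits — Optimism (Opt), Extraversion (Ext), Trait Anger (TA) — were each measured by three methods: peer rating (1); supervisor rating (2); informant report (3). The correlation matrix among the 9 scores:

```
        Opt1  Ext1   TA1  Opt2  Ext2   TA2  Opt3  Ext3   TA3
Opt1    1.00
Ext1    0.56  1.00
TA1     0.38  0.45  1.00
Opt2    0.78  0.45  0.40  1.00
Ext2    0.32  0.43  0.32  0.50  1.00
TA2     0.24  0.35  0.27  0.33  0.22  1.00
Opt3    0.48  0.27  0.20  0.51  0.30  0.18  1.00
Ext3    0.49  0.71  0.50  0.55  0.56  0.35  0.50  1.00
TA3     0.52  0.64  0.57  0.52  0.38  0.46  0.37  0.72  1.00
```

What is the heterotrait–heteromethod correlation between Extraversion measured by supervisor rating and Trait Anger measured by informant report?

Different traits and methods: r(Ext2, TA3) = 0.38.

0.38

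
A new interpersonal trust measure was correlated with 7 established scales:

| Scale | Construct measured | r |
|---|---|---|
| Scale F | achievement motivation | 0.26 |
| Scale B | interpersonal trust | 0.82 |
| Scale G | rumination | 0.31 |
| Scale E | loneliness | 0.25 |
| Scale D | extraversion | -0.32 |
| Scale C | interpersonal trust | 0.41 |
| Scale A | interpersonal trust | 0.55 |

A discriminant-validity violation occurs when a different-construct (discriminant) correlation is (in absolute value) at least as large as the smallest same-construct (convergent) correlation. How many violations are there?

0

Convergent (same construct = interpersonal trust): Scale B, Scale C, Scale A.
Smallest convergent = 0.41. Discriminant |r|: 0.26, 0.31, 0.25, 0.32; count ≥ 0.41 → 0.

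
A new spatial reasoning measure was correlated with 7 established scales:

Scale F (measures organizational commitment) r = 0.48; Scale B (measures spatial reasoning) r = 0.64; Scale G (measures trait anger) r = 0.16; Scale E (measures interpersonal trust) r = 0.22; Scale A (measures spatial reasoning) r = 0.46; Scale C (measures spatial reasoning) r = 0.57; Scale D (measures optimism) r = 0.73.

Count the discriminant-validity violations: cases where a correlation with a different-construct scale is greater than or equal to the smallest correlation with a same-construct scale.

2

Convergent (same construct = spatial reasoning): Scale B, Scale A, Scale C.
Smallest convergent = 0.46. Discriminant values: 0.48, 0.16, 0.22, 0.73; count ≥ 0.46 → 2.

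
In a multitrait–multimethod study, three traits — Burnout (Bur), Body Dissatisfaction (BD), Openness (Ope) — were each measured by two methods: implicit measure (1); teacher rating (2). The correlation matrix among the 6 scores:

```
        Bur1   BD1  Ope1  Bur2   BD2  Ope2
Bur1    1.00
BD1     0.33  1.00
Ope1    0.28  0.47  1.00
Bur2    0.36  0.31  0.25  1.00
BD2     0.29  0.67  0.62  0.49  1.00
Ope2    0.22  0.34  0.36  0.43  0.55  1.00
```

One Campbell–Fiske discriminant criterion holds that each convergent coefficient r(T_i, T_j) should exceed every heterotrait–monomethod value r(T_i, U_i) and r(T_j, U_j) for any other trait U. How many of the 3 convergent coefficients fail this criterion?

2

Checking each validity diagonal entry against its comparison values:
Bur (methods 1·2): 0.36 vs {0.33, 0.49, 0.28, 0.43} → fail.
BD (methods 1·2): 0.67 vs {0.33, 0.49, 0.47, 0.55} → pass.
Ope (methods 1·2): 0.36 vs {0.28, 0.43, 0.47, 0.55} → fail.
2 of 3 fail.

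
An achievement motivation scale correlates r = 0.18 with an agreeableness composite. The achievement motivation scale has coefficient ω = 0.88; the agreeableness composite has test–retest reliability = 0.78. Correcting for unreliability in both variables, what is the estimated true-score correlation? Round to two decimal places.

0.22

r_true = r_obs / √(r_xx · r_yy) = 0.18 / √(0.88 × 0.78) = 0.18 / √0.6864 = 0.18 / 0.8285 ≈ 0.22.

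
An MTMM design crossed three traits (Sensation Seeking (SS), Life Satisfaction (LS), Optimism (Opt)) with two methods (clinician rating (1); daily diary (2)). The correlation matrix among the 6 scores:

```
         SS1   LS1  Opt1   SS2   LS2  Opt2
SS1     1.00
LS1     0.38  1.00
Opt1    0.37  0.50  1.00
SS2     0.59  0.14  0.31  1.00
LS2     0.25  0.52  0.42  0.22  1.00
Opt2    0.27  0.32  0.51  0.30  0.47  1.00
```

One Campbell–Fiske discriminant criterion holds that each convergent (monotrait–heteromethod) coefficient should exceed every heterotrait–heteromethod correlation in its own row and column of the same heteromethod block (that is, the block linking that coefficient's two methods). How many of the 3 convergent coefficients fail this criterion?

Convergent coefficients and their comparison sets:
SS (methods 1·2): 0.59 vs {0.25, 0.14, 0.27, 0.31} → pass.
LS (methods 1·2): 0.52 vs {0.14, 0.25, 0.32, 0.42} → pass.
Opt (methods 1·2): 0.51 vs {0.31, 0.27, 0.42, 0.32} → pass.
0 of 3 fail.

0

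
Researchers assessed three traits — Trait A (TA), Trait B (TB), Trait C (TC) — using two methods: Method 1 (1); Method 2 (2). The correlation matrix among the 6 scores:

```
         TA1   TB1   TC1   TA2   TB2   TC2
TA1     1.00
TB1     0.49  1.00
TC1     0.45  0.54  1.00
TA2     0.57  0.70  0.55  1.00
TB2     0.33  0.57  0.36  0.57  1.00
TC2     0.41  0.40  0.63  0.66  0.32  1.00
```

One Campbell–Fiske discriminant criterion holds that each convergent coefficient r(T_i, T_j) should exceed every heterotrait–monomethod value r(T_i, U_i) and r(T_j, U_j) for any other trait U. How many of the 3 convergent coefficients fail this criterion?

Checking each validity diagonal entry against its comparison values:
TA (methods 1·2): 0.57 vs {0.49, 0.57, 0.45, 0.66} → fail.
TB (methods 1·2): 0.57 vs {0.49, 0.57, 0.54, 0.32} → fail.
TC (methods 1·2): 0.63 vs {0.45, 0.66, 0.54, 0.32} → fail.
3 of 3 fail.

3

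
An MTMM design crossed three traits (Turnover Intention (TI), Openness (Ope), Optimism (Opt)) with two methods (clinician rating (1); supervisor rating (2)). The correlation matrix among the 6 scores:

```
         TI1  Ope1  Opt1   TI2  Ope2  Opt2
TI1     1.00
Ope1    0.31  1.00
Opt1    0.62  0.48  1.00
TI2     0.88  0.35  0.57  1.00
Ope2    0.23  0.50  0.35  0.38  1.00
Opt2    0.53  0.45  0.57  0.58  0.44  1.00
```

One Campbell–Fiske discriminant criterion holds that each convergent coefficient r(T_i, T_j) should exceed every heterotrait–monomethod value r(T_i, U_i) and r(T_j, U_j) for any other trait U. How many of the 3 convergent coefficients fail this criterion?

Checking each validity diagonal entry against its comparison values:
TI (methods 1·2): 0.88 vs {0.31, 0.38, 0.62, 0.58} → pass.
Ope (methods 1·2): 0.50 vs {0.31, 0.38, 0.48, 0.44} → pass.
Opt (methods 1·2): 0.57 vs {0.62, 0.58, 0.48, 0.44} → fail.
1 of 3 fail.

1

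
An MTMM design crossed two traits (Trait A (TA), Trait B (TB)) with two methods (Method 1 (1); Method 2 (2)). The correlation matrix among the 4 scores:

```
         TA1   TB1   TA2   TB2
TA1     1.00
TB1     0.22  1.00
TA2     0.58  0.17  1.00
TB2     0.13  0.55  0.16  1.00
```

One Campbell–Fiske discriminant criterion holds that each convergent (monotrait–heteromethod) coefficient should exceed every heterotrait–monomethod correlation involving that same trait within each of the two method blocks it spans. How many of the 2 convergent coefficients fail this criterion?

0

Checking each validity diagonal entry against its comparison values:
TA (methods 1·2): 0.58 vs {0.22, 0.16} → pass.
TB (methods 1·2): 0.55 vs {0.22, 0.16} → pass.
0 of 2 fail.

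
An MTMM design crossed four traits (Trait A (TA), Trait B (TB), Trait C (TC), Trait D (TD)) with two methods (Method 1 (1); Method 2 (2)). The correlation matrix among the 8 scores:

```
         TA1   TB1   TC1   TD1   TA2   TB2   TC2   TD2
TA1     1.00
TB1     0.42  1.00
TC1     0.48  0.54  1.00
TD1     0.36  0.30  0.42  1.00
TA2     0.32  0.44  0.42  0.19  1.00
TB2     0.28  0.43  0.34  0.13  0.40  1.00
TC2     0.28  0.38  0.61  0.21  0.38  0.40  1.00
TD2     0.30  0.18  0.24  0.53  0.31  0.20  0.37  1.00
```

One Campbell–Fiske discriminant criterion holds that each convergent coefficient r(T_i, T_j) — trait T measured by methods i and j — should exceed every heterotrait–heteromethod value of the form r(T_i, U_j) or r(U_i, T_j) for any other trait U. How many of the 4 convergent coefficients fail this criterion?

2

Checking each validity diagonal entry against its comparison values:
TA (methods 1·2): 0.32 vs {0.28, 0.44, 0.28, 0.42, 0.30, 0.19} → fail.
TB (methods 1·2): 0.43 vs {0.44, 0.28, 0.38, 0.34, 0.18, 0.13} → fail.
TC (methods 1·2): 0.61 vs {0.42, 0.28, 0.34, 0.38, 0.24, 0.21} → pass.
TD (methods 1·2): 0.53 vs {0.19, 0.30, 0.13, 0.18, 0.21, 0.24} → pass.
2 of 4 fail.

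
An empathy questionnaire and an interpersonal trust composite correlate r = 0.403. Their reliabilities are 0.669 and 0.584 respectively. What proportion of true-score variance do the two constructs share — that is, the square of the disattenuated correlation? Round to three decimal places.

0.416

Disattenuated r = 0.403 / √(0.669 × 0.584) = 0.403 / 0.6251 = 0.6447.
Shared true-score variance = 0.6447² = 0.4156 ≈ 0.416.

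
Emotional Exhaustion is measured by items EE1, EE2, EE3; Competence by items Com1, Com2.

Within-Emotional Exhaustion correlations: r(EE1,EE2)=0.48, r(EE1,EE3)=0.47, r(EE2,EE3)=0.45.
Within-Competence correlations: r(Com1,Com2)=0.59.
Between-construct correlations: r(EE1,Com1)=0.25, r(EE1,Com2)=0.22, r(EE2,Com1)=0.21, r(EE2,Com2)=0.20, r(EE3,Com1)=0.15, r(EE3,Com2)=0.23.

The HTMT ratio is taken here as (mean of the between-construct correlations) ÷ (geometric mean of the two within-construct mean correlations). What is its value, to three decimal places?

Between-construct mean = 1.26/6 = 0.2100.
Mean within-EE = 1.40/3 = 0.4667; mean within-Com = 0.59/1 = 0.5900.
Geometric mean = √(0.4667 × 0.5900) = 0.5247.
HTMT = 0.2100 / 0.5247 = 0.400.

0.400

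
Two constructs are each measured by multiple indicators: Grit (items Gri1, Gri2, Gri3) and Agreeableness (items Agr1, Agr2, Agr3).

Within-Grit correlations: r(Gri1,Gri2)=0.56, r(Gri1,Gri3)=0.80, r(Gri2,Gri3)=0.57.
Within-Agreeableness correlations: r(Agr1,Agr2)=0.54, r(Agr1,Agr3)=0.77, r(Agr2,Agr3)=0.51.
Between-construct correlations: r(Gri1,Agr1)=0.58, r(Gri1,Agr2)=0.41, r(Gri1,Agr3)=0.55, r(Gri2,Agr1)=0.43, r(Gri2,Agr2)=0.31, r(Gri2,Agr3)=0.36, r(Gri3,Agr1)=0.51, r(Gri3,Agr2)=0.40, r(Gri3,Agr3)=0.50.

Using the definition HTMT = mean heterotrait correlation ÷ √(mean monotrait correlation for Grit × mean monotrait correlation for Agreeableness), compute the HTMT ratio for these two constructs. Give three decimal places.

Between-construct mean = 4.05/9 = 0.4500.
Mean within-Gri = 1.93/3 = 0.6433; mean within-Agr = 1.82/3 = 0.6067.
Geometric mean = √(0.6433 × 0.6067) = 0.6247.
HTMT = 0.4500 / 0.6247 = 0.720.

0.720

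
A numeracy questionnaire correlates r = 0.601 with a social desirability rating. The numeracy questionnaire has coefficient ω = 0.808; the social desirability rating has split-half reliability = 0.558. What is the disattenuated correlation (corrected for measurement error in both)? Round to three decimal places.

r_true = r_obs / √(r_xx · r_yy) = 0.601 / √(0.808 × 0.558) = 0.601 / √0.450864 = 0.601 / 0.6715 ≈ 0.895.

0.895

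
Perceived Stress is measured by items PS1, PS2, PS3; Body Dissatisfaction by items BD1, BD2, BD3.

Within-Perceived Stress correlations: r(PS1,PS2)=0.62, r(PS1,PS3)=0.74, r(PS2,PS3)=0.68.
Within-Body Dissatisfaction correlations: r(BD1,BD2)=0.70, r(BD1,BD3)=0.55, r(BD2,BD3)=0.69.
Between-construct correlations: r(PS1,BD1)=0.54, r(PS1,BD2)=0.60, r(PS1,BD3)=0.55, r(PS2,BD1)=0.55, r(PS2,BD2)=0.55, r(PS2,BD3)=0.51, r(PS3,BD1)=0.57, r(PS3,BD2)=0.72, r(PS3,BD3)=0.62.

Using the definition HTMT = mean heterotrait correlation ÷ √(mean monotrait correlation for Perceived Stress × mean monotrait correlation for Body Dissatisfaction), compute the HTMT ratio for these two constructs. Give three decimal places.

0.873

Mean heterotrait r = 5.21/9 = 0.5789.
Mean within-PS = 2.04/3 = 0.6800; mean within-BD = 1.94/3 = 0.6467.
Geometric mean = √(0.6800 × 0.6467) = 0.6631.
HTMT = 0.5789 / 0.6631 = 0.873.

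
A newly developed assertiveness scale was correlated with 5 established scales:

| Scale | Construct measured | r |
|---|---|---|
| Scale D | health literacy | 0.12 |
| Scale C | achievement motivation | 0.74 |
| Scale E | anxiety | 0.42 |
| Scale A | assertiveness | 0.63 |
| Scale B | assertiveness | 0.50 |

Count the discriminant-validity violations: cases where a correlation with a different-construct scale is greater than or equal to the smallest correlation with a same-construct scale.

Convergent (same construct = assertiveness): Scale A, Scale B.
Smallest convergent = 0.50. Discriminant values: 0.12, 0.74, 0.42; count ≥ 0.50 → 1.

1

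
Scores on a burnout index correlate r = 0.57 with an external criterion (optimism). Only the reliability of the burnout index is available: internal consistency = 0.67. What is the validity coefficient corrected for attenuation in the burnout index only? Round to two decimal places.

Single correction: r_c = r_obs / √r_xx = 0.57 / √0.67 = 0.57 / 0.8185 ≈ 0.70.

0.70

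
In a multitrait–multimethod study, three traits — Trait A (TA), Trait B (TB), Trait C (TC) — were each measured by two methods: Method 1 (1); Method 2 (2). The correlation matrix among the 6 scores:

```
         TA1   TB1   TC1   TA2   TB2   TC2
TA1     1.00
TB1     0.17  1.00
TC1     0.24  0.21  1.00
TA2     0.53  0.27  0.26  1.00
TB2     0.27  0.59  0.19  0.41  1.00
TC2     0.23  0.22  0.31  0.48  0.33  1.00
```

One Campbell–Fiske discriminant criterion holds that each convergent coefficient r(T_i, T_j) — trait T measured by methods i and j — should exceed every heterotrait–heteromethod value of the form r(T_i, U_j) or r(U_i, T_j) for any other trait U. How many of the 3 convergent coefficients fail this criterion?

Checking each validity diagonal entry against its comparison values:
TA (methods 1·2): 0.53 vs {0.27, 0.27, 0.23, 0.26} → pass.
TB (methods 1·2): 0.59 vs {0.27, 0.27, 0.22, 0.19} → pass.
TC (methods 1·2): 0.31 vs {0.26, 0.23, 0.19, 0.22} → pass.
0 of 3 fail.

0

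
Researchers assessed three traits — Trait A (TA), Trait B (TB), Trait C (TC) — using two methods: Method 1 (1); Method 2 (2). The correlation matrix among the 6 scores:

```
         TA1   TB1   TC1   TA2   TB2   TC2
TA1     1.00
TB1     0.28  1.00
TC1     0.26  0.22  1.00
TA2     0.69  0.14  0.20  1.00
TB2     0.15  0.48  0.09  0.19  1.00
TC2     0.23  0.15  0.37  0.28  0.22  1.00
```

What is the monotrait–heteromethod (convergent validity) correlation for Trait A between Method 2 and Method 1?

Same trait (TA), different methods: r(TA2, TA1) = 0.69.

0.69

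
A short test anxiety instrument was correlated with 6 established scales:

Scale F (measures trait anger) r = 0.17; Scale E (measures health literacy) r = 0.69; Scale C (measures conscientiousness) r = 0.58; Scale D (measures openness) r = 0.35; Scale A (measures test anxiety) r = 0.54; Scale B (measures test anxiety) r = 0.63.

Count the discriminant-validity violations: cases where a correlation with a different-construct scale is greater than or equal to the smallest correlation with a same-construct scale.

Convergent (same construct = test anxiety): Scale A, Scale B.
Smallest convergent = 0.54. Discriminant values: 0.17, 0.69, 0.58, 0.35; count ≥ 0.54 → 2.

2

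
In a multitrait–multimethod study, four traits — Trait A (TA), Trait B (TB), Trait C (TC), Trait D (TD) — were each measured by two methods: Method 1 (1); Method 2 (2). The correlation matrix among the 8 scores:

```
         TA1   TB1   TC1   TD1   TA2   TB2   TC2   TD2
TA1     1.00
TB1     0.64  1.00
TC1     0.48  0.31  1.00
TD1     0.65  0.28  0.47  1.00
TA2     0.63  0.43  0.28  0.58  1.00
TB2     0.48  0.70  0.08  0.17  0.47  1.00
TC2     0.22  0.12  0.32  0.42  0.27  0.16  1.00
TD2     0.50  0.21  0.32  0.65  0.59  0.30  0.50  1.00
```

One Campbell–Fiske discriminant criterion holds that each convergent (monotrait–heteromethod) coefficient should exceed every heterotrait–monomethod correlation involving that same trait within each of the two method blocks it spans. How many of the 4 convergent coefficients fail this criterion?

3

Checking each validity diagonal entry against its comparison values:
TA (methods 1·2): 0.63 vs {0.64, 0.47, 0.48, 0.27, 0.65, 0.59} → fail.
TB (methods 1·2): 0.70 vs {0.64, 0.47, 0.31, 0.16, 0.28, 0.30} → pass.
TC (methods 1·2): 0.32 vs {0.48, 0.27, 0.31, 0.16, 0.47, 0.50} → fail.
TD (methods 1·2): 0.65 vs {0.65, 0.59, 0.28, 0.30, 0.47, 0.50} → fail.
3 of 4 fail.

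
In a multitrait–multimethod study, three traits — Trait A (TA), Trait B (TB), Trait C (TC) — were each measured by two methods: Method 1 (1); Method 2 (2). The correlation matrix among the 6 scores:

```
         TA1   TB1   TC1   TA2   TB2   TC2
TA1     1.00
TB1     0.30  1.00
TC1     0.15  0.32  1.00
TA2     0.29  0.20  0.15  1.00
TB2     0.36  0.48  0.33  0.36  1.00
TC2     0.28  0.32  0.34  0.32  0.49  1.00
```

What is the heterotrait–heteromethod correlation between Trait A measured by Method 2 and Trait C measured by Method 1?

0.15

Different traits and methods: r(TA2, TC1) = 0.15.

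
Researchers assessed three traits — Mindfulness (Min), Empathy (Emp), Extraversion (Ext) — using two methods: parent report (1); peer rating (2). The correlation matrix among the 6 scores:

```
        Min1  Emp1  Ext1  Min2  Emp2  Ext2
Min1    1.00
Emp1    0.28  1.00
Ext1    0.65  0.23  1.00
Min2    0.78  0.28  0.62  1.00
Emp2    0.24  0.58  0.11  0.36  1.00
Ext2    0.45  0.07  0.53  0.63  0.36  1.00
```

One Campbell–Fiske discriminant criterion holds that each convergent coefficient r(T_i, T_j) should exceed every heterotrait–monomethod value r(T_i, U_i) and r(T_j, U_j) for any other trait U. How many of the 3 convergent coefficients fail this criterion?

Checking each validity diagonal entry against its comparison values:
Min (methods 1·2): 0.78 vs {0.28, 0.36, 0.65, 0.63} → pass.
Emp (methods 1·2): 0.58 vs {0.28, 0.36, 0.23, 0.36} → pass.
Ext (methods 1·2): 0.53 vs {0.65, 0.63, 0.23, 0.36} → fail.
1 of 3 fail.

1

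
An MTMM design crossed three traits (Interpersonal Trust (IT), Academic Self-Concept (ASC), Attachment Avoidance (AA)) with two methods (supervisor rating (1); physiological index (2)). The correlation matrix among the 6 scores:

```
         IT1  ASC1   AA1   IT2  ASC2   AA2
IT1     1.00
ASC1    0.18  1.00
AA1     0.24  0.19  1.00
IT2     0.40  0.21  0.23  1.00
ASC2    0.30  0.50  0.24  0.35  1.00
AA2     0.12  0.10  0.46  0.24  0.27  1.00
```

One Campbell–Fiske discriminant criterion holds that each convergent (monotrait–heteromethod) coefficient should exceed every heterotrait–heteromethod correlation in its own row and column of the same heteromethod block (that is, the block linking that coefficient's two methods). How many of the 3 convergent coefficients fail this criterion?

Convergent coefficients and their comparison sets:
IT (methods 1·2): 0.40 vs {0.30, 0.21, 0.12, 0.23} → pass.
ASC (methods 1·2): 0.50 vs {0.21, 0.30, 0.10, 0.24} → pass.
AA (methods 1·2): 0.46 vs {0.23, 0.12, 0.24, 0.10} → pass.
0 of 3 fail.

0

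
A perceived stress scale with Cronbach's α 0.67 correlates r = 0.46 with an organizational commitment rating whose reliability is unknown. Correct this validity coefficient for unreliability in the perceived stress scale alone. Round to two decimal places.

0.56

Single correction: r_c = r_obs / √r_xx = 0.46 / √0.67 = 0.46 / 0.8185 ≈ 0.56.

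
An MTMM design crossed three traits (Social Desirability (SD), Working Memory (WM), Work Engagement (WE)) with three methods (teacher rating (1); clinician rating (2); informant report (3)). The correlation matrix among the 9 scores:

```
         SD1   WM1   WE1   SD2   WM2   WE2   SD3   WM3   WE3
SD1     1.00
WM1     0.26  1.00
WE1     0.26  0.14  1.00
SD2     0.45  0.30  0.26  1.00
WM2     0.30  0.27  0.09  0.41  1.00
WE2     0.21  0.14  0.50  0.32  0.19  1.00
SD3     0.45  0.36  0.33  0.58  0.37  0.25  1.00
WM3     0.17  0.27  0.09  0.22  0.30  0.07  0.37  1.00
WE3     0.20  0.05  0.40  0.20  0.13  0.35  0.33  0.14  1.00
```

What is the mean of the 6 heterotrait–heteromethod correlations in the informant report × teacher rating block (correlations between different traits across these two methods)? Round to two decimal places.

0.20

HTHM values (method 3 × method 1): 0.36, 0.33, 0.17, 0.09, 0.20, 0.05; mean = 1.20/6 = 0.20.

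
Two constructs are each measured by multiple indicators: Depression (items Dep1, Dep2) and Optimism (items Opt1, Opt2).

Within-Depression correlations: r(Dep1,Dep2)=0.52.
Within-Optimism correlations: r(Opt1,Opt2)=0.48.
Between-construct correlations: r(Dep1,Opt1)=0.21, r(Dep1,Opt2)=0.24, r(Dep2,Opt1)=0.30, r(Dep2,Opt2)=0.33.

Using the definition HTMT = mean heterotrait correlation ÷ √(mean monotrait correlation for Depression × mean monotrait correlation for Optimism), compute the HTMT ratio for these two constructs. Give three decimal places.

Between-construct mean = 1.08/4 = 0.2700.
Mean within-Dep = 0.52/1 = 0.5200; mean within-Opt = 0.48/1 = 0.4800.
Geometric mean = √(0.5200 × 0.4800) = 0.4996.
HTMT = 0.2700 / 0.4996 = 0.540.

0.540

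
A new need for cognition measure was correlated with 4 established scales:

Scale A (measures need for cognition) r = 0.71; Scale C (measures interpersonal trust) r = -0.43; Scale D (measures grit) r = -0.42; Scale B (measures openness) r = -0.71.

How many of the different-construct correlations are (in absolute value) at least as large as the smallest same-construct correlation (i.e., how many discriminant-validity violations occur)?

1

Convergent (same construct = need for cognition): Scale A.
Smallest convergent = 0.71. Discriminant |r|: 0.43, 0.42, 0.71; count ≥ 0.71 → 1.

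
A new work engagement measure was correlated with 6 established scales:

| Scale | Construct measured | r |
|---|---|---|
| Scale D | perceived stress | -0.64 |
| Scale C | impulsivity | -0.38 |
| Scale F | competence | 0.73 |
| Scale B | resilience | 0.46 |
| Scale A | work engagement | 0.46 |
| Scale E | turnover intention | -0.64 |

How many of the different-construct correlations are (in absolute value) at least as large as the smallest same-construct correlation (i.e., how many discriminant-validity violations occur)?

4

Convergent (same construct = work engagement): Scale A.
Smallest convergent = 0.46. Discriminant |r|: 0.64, 0.38, 0.73, 0.46, 0.64; count ≥ 0.46 → 4.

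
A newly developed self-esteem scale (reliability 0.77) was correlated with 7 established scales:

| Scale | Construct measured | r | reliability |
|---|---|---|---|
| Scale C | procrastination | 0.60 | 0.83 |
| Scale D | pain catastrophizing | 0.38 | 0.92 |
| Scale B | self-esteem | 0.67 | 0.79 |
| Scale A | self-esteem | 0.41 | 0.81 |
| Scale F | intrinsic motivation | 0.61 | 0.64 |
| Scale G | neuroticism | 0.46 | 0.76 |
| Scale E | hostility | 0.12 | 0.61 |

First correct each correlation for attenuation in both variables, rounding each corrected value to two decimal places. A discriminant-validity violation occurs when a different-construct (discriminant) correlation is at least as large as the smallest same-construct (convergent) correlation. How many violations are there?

Disattenuated r (r / √(r_scale · r_new)):
  Scale C (disc): 0.60 / √(0.83·0.77) = 0.75
  Scale D (disc): 0.38 / √(0.92·0.77) = 0.45
  Scale B (conv): 0.67 / √(0.79·0.77) = 0.86
  Scale A (conv): 0.41 / √(0.81·0.77) = 0.52
  Scale F (disc): 0.61 / √(0.64·0.77) = 0.87
  Scale G (disc): 0.46 / √(0.76·0.77) = 0.60
  Scale E (disc): 0.12 / √(0.61·0.77) = 0.18
Smallest convergent = 0.52. Discriminant values: 0.75, 0.45, 0.87, 0.60, 0.18; count ≥ 0.52 → 3.

3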